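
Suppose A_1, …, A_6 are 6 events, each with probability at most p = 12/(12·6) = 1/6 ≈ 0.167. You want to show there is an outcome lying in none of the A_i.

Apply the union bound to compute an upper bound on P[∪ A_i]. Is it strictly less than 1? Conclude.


Union bound: P[∪_{i=1}^{6} A_i] ≤ Σ_i P[A_i] ≤ 6·p = 6·(1/6) = 1.
Numerically: 1 ≈ 1.000.
Is 1 < 1? NO.
Since the bound 1 is ≥ 1, the union bound is uninformative here; it does NOT by itself certify existence.

6·p = 1 ≈ 1.000; existence NOT certified by the union bound.


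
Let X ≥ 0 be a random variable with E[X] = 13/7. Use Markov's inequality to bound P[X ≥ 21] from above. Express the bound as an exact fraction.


μ = E[X] = 13/7, a = 21.
Markov: P[X ≥ 21] ≤ μ/a = (13/7)/21 = 13/147.
Numerically: ≈ 0.088435.
(Since a = 21 > μ = 1.857143, the bound 13/147 is < 1 and informative.)

P[X ≥ 21] ≤ 13/147 ≈ 0.088435.


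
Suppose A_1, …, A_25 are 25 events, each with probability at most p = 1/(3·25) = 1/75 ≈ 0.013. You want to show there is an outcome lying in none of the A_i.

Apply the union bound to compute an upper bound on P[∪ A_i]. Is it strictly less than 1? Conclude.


Union bound: P[∪_{i=1}^{25} A_i] ≤ Σ_i P[A_i] ≤ 25·p = 25·(1/75) = 1/3.
Numerically: 1/3 ≈ 0.333.
Is 1/3 < 1? YES.
Since P[∪ A_i] ≤ 1/3 < 1, the complement has P[∩ A_i^c] ≥ 1 − 1/3 = 2/3 > 0, so some outcome avoids every A_i.

25·p = 1/3 ≈ 0.333; existence CERTIFIED by the union bound.


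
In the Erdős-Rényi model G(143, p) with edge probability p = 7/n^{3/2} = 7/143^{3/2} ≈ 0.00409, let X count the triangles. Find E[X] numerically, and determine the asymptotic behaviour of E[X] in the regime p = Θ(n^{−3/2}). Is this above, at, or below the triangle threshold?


Number of potential triangles: C(143, 3) = 477191.
Each occurs with probability p³ ≈ (0.00409)³ ≈ 6.85933e-08.
By linearity: E[X] = C(143, 3)·p³ ≈ 477191 · 6.85933e-08 ≈ 0.033.
Since α = 3/2 > 1, p = c/n^{3/2} = o(1/n) is below the triangle threshold p ~ 1/n. Asymptotically E[X] ~ (c³/6)·n^{3(1−α)} = (7³/6)·n^{-1.5} → 0, so by Markov's inequality G has no triangles w.h.p.

E[X] ≈ 0.033; in regime p = Θ(1/n^{3/2}) E[X] tends to 0 (below the triangle threshold p ~ 1/n).


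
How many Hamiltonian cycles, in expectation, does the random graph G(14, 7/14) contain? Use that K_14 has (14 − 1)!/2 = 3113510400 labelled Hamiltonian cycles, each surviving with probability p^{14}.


K_14 has (14 − 1)!/2 = 3113510400 labelled Hamiltonian cycles.
For each such Hamiltonian cycle H, let X_H = 1 if all 14 edges of H are present in G. Then P[X_H = 1] = p^{14} = (1/2)^{14} = 1/16384.
By linearity: E[X] = Σ_H E[X_H] = 3113510400 · p^{14} = 3113510400 · 1/16384 = 6081075/32.
Numerically: E[X] ≈ 1.9e+05.

E[X] = 3113510400 · (1/2)^{14} = 6081075/32 ≈ 1.9e+05.


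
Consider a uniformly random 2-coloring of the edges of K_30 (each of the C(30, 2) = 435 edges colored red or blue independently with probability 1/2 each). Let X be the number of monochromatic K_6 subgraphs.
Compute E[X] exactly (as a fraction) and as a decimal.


Let X = Σ_S X_S over the C(30, 6) = 593775 subsets S of size 6, where X_S = 1 if the K_6 on S is monochromatic.
For a fixed S, the K_6 on S has C(6, 2) = 15 edges. P[all 15 edges red] = (1/2)^15, and likewise for blue, so P[monochromatic] = 2·(1/2)^15 = 2^{1 − 15} = 1/16384.
By linearity of expectation: E[X] = C(30, 6) · 2^{1 − 15} = 593775 · 1/16384 = 593775/16384.
Numerically: E[X] ≈ 36.2411.

E[X] = C(30,6)·2^(1−C(6,2)) = 593775/16384 ≈ 36.2411.


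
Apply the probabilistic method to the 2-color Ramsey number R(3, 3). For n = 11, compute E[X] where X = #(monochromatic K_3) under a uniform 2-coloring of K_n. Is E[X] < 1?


E[X] = C(11, 3) · 2^{1 − 3} = 165 · 2^{−2} = 165/4.
As a reduced fraction: E[X] = 165/4 ≈ 41.250000.
Is E[X] < 1? NO.
Since E[X] ≥ 1, the first-moment bound is inconclusive at n = 11; it does NOT by itself certify R(3, 3) > 11.

E[X] = 165/4 ≈ 41.250000; E[X] ≥ 1; first-moment method inconclusive here.


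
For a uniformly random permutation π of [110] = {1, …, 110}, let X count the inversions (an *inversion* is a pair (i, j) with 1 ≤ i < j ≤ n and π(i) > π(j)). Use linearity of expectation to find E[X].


Write X = Σ X_I over the C(110, 2) = 5995 pairs i < j, with X_I the indicator of one inversion.
There are 5995 indicators.
For each fixed pair i < j, the values π(i) and π(j) are two distinct elements of {1, …, 110} in uniformly random order; by symmetry P[π(i) > π(j)] = 1/2.
By linearity: E[X] = 5995 · (1/2) = C(110, 2) · (1/2) = 5995/2 = 5995/2 ≈ 2997.5000.

E[X] = 5995/2 = 2997.5000.


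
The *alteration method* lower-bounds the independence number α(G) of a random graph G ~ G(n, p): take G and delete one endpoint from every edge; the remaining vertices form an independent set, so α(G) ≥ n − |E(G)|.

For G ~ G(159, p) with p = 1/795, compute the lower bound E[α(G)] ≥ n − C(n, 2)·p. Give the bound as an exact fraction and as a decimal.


E[|E(G)|] = C(159, 2)·p = 12561 · (1/795) = 79/5.
E[α(G)] ≥ n − E[|E(G)|] = 159 − 79/5 = 716/5.
Numerically: ≈ 143.200.
(This is only a lower bound; the true E[α(G)] may be larger.)

E[α(G)] ≥ 716/5 ≈ 143.200.


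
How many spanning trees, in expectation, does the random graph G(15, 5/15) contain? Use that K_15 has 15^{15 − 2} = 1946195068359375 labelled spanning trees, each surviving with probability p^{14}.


K_15 has 15^{15 − 2} = 1946195068359375 labelled spanning trees.
For each such spanning tree H, let X_H = 1 if all 14 edges of H are present in G. Then P[X_H = 1] = p^{14} = (1/3)^{14} = 1/4782969.
By linearity of expectation: E[X] = Σ_H E[X_H] = 1946195068359375 · p^{14} = 1946195068359375 · 1/4782969 = 1220703125/3.
Numerically: E[X] ≈ 4.07e+08.

E[X] = 1946195068359375 · (1/3)^{14} = 1220703125/3 ≈ 4.07e+08.


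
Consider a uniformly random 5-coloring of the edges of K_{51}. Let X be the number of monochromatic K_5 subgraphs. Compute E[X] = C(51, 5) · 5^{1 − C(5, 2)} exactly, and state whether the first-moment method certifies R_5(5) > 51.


E[X] = C(51, 5) · 5^{1 − 10} = 2349060 · 5^{−9} = 2349060/1953125.
As a reduced fraction: E[X] = 469812/390625 ≈ 1.20272.
Is E[X] < 1? NO.
Since E[X] ≥ 1, the first-moment bound is inconclusive at n = 51; it does NOT by itself certify R_5(5) > 51.

E[X] = 469812/390625 ≈ 1.20272; E[X] ≥ 1; first-moment method inconclusive here.


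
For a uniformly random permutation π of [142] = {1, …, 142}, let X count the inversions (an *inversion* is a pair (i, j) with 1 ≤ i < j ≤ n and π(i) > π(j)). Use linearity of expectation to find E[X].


Write X = Σ X_I over the C(142, 2) = 10011 pairs i < j, with X_I the indicator of one inversion.
There are 10011 indicators.
For each fixed pair i < j, the values π(i) and π(j) are two distinct elements of {1, …, 142} in uniformly random order; by symmetry P[π(i) > π(j)] = 1/2.
By linearity: E[X] = 10011 · (1/2) = C(142, 2) · (1/2) = 10011/2 = 10011/2 ≈ 5005.5000.

E[X] = 10011/2 = 5005.5000.


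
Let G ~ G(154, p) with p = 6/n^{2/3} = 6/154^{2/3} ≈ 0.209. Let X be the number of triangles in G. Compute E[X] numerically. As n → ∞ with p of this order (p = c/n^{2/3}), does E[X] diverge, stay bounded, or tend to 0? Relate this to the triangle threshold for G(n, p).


Number of potential triangles: C(154, 3) = 596904.
Each occurs with probability p³ ≈ (0.209)³ ≈ 9.10778e-03.
By linearity: E[X] = C(154, 3)·p³ ≈ 596904 · 9.10778e-03 ≈ 5436.468.
Since α = 2/3 < 1, p = c/n^{2/3} ≫ 1/n is above the triangle threshold p ~ 1/n. Asymptotically E[X] ~ (c³/6)·n^{3(1−α)} = (6³/6)·n^{1} → ∞; triangles are abundant w.h.p.

E[X] ≈ 5436.468; in regime p = Θ(1/n^{2/3}) E[X] diverges (above the triangle threshold p ~ 1/n).


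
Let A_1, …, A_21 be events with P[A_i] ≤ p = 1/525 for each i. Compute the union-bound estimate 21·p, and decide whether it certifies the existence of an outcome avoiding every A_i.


Union bound: P[∪_{i=1}^{21} A_i] ≤ Σ_i P[A_i] ≤ 21·p = 21·(1/525) = 1/25.
Numerically: 1/25 ≈ 0.04000.
Is 1/25 < 1? YES.
Since P[∪ A_i] ≤ 1/25 < 1, the complement has P[∩ A_i^c] ≥ 1 − 1/25 = 24/25 > 0, so some outcome avoids every A_i.

21·p = 1/25 ≈ 0.04000; existence CERTIFIED by the union bound.


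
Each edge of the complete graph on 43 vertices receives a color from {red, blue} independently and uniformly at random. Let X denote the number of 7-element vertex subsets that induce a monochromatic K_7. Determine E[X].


Let X = Σ_S X_S over the C(43, 7) = 32224114 subsets S of size 7, where X_S = 1 if the K_7 on S is monochromatic.
For a fixed S, the K_7 on S has C(7, 2) = 21 edges. P[all 21 edges red] = (1/2)^21, and likewise for blue, so P[monochromatic] = 2·(1/2)^21 = 2^{1 − 21} = 1/1048576.
Summing: E[X] = C(43, 7) · 2^{1 − 21} = 32224114 · 1/1048576 = 16112057/524288.
Numerically: E[X] ≈ 30.73131.

E[X] = C(43,7)·2^(1−C(7,2)) = 16112057/524288 ≈ 30.73131.


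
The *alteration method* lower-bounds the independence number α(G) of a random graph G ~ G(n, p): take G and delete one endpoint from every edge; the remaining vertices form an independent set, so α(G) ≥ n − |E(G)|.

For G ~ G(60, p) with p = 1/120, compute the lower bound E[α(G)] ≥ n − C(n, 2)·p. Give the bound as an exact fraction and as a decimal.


E[|E(G)|] = C(60, 2)·p = 1770 · (1/120) = 59/4.
E[α(G)] ≥ n − E[|E(G)|] = 60 − 59/4 = 181/4.
Numerically: ≈ 45.250.
(This is only a lower bound; the true E[α(G)] may be larger.)

E[α(G)] ≥ 181/4 ≈ 45.250.


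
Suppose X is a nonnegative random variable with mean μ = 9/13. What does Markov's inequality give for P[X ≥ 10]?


μ = E[X] = 9/13, a = 10.
Markov: P[X ≥ 10] ≤ μ/a = (9/13)/10 = 9/130.
Numerically: ≈ 0.069231.
(Since a = 10 > μ = 0.692308, the bound 9/130 is < 1 and informative.)

P[X ≥ 10] ≤ 9/130 ≈ 0.069231.


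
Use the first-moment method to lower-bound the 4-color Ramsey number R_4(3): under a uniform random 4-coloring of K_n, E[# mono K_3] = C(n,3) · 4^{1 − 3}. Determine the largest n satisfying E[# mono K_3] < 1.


We need C(n, 3) · 4^{1 − 3} < 1, i.e. C(n, 3) < 4^{3 − 1} = 16.
Check values of n near the boundary:
  n = 3: C(3, 3) = 1; 1 < 16? YES
  n = 4: C(4, 3) = 4; 4 < 16? YES
  n = 5: C(5, 3) = 10; 10 < 16? YES
  n = 6: C(6, 3) = 20; 20 < 16? NO
  n = 7: C(7, 3) = 35; 35 < 16? NO
The largest n with C(n, 3) < 16 is n = 5 (where E[X] = 5/8 ≈ 0.6250000). Hence R_4(3) > 5, i.e. R_4(3) ≥ 6.

Largest n = 5; hence R_4(3) > 5.


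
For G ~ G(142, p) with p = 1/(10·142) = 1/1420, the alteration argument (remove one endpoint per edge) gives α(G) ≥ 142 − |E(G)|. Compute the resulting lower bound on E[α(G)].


E[|E(G)|] = C(142, 2)·p = 10011 · (1/1420) = 141/20.
E[α(G)] ≥ n − E[|E(G)|] = 142 − 141/20 = 2699/20.
Numerically: ≈ 134.9500.
(This is only a lower bound; the true E[α(G)] may be larger.)

E[α(G)] ≥ 2699/20 ≈ 134.9500.


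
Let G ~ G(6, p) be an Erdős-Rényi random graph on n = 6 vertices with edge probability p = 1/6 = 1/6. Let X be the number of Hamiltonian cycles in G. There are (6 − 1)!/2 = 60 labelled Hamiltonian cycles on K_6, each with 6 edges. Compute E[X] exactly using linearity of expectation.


K_6 has (6 − 1)!/2 = 60 labelled Hamiltonian cycles.
For each such Hamiltonian cycle H, let X_H = 1 if all 6 edges of H are present in G. Then P[X_H = 1] = p^{6} = (1/6)^{6} = 1/46656.
Summing the indicators: E[X] = Σ_H E[X_H] = 60 · p^{6} = 60 · 1/46656 = 5/3888.
Numerically: E[X] ≈ 0.001286.

E[X] = 60 · (1/6)^{6} = 5/3888 ≈ 0.001286.


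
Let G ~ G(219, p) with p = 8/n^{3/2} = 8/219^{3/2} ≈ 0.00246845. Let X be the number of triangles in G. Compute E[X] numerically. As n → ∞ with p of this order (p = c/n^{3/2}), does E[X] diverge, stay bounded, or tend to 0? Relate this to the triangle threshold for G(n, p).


Number of potential triangles: C(219, 3) = 1726669.
Each occurs with probability p³ ≈ (0.00246845)³ ≈ 1.50408176e-08.
By linearity: E[X] = C(219, 3)·p³ ≈ 1726669 · 1.50408176e-08 ≈ 0.025971.
Since α = 3/2 > 1, p = c/n^{3/2} = o(1/n) is below the triangle threshold p ~ 1/n. Asymptotically E[X] ~ (c³/6)·n^{3(1−α)} = (8³/6)·n^{-1.5} → 0, so by Markov's inequality G has no triangles w.h.p.

E[X] ≈ 0.025971; in regime p = Θ(1/n^{3/2}) E[X] tends to 0 (below the triangle threshold p ~ 1/n).


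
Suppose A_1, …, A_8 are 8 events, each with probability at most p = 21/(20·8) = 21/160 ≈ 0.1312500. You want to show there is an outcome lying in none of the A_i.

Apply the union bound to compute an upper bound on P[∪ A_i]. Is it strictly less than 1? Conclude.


Union bound: P[∪_{i=1}^{8} A_i] ≤ Σ_i P[A_i] ≤ 8·p = 8·(21/160) = 21/20.
Numerically: 21/20 ≈ 1.0500000.
Is 21/20 < 1? NO.
Since the bound 21/20 is ≥ 1, the union bound is uninformative here; it does NOT by itself certify existence.

8·p = 21/20 ≈ 1.0500000; existence NOT certified by the union bound.


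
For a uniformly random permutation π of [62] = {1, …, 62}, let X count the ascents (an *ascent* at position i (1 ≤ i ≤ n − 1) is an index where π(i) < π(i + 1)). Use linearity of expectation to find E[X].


Write X = Σ X_I over i = 1, …, 61, with X_I the indicator of one ascent.
There are 61 indicators.
For each fixed i, the pair (π(i), π(i+1)) is a uniformly random ordered pair of distinct values from {1, …, 62}; by symmetry P[π(i) < π(i+1)] = 1/2.
By linearity: E[X] = 61 · (1/2) = (62 − 1) · (1/2) = 61/2 ≈ 30.500000.

E[X] = 61/2 = 30.500000.


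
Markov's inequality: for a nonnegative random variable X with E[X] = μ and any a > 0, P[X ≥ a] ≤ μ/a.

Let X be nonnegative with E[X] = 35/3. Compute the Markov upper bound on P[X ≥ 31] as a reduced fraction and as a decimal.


μ = E[X] = 35/3, a = 31.
Markov: P[X ≥ 31] ≤ μ/a = (35/3)/31 = 35/93.
Numerically: ≈ 0.376.
(Since a = 31 > μ = 11.667, the bound 35/93 is < 1 and informative.)

P[X ≥ 31] ≤ 35/93 ≈ 0.376.


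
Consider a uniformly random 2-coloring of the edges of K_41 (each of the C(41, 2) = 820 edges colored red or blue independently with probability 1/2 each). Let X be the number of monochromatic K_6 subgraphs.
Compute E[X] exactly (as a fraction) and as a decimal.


Let X = Σ_S X_S over the C(41, 6) = 4496388 subsets S of size 6, where X_S = 1 if the K_6 on S is monochromatic.
For a fixed S, the K_6 on S has C(6, 2) = 15 edges. P[all 15 edges red] = (1/2)^15, and likewise for blue, so P[monochromatic] = 2·(1/2)^15 = 2^{1 − 15} = 1/16384.
By linearity: E[X] = C(41, 6) · 2^{1 − 15} = 4496388 · 1/16384 = 1124097/4096.
Numerically: E[X] ≈ 274.437744.

E[X] = C(41,6)·2^(1−C(6,2)) = 1124097/4096 ≈ 274.437744.


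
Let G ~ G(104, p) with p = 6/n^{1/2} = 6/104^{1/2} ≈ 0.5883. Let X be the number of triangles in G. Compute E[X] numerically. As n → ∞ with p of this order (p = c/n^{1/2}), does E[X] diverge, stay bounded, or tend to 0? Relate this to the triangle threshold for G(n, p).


Number of potential triangles: C(104, 3) = 182104.
Each occurs with probability p³ ≈ (0.5883)³ ≈ 2.036591e-01.
By linearity: E[X] = C(104, 3)·p³ ≈ 182104 · 2.036591e-01 ≈ 37087.1301.
Since α = 1/2 < 1, p = c/n^{1/2} ≫ 1/n is above the triangle threshold p ~ 1/n. Asymptotically E[X] ~ (c³/6)·n^{3(1−α)} = (6³/6)·n^{1.5} → ∞; triangles are abundant w.h.p.

E[X] ≈ 37087.1301; in regime p = Θ(1/n^{1/2}) E[X] diverges (above the triangle threshold p ~ 1/n).


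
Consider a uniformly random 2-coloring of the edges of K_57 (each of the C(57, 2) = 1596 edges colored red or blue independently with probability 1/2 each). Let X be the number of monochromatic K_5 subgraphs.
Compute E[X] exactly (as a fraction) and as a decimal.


Let X = Σ_S X_S over the C(57, 5) = 4187106 subsets S of size 5, where X_S = 1 if the K_5 on S is monochromatic.
For a fixed S, the K_5 on S has C(5, 2) = 10 edges. P[all 10 edges red] = (1/2)^10, and likewise for blue, so P[monochromatic] = 2·(1/2)^10 = 2^{1 − 10} = 1/512.
By linearity of expectation: E[X] = C(57, 5) · 2^{1 − 10} = 4187106 · 1/512 = 2093553/256.
Numerically: E[X] ≈ 8177.9414.

E[X] = C(57,5)·2^(1−C(5,2)) = 2093553/256 ≈ 8177.9414.


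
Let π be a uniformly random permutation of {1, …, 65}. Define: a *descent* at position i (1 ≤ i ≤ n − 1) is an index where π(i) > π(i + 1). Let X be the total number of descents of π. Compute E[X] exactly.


Write X = Σ X_I over i = 1, …, 64, with X_I the indicator of one descent.
There are 64 indicators.
For each fixed i, the pair (π(i), π(i+1)) is a uniformly random ordered pair of distinct values from {1, …, 65}; by symmetry P[π(i) > π(i+1)] = 1/2.
By linearity: E[X] = 64 · (1/2) = (65 − 1) · (1/2) = 32 ≈ 32.000000.

E[X] = 32 = 32.000000.


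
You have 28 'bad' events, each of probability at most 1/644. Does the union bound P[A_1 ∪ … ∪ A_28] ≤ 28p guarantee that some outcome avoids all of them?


Union bound: P[∪_{i=1}^{28} A_i] ≤ Σ_i P[A_i] ≤ 28·p = 28·(1/644) = 1/23.
Numerically: 1/23 ≈ 0.043478.
Is 1/23 < 1? YES.
Since P[∪ A_i] ≤ 1/23 < 1, the complement has P[∩ A_i^c] ≥ 1 − 1/23 = 22/23 > 0, so some outcome avoids every A_i.

28·p = 1/23 ≈ 0.043478; existence CERTIFIED by the union bound.


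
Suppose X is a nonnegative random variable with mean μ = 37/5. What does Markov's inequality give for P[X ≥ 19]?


μ = E[X] = 37/5, a = 19.
Markov: P[X ≥ 19] ≤ μ/a = (37/5)/19 = 37/95.
Numerically: ≈ 0.389.
(Since a = 19 > μ = 7.400, the bound 37/95 is < 1 and informative.)

P[X ≥ 19] ≤ 37/95 ≈ 0.389.


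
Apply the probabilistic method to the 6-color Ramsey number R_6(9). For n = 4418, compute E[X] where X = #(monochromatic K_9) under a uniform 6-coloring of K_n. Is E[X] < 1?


E[X] = C(4418, 9) · 6^{1 − 36} = 1752779389572095347587475120 · 6^{−35} = 1752779389572095347587475120/1719070799748422591028658176.
As a reduced fraction: E[X] = 109548711848255959224217195/107441924984276411939291136 ≈ 1.0196086.
Is E[X] < 1? NO.
Since E[X] ≥ 1, the first-moment bound is inconclusive at n = 4418; it does NOT by itself certify R_6(9) > 4418.

E[X] = 109548711848255959224217195/107441924984276411939291136 ≈ 1.0196086; E[X] ≥ 1; first-moment method inconclusive here.


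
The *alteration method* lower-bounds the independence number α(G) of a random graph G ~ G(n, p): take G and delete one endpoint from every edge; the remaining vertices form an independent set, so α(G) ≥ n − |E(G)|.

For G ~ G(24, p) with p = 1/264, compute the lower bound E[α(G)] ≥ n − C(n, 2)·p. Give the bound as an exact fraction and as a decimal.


E[|E(G)|] = C(24, 2)·p = 276 · (1/264) = 23/22.
E[α(G)] ≥ n − E[|E(G)|] = 24 − 23/22 = 505/22.
Numerically: ≈ 22.95455.
(This is only a lower bound; the true E[α(G)] may be larger.)

E[α(G)] ≥ 505/22 ≈ 22.95455.


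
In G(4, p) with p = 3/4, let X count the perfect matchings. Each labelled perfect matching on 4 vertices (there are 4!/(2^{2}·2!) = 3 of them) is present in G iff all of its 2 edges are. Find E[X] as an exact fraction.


K_4 has 4!/(2^{2}·2!) = 3 labelled perfect matchings.
For each such perfect matching H, let X_H = 1 if all 2 edges of H are present in G. Then P[X_H = 1] = p^{2} = (3/4)^{2} = 9/16.
By linearity: E[X] = Σ_H E[X_H] = 3 · p^{2} = 3 · 9/16 = 27/16.
Numerically: E[X] ≈ 1.688.

E[X] = 3 · (3/4)^{2} = 27/16 ≈ 1.688.


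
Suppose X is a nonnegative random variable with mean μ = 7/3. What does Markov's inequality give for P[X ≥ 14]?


μ = E[X] = 7/3, a = 14.
Markov: P[X ≥ 14] ≤ μ/a = (7/3)/14 = 1/6.
Numerically: ≈ 0.166667.
(Since a = 14 > μ = 2.333333, the bound 1/6 is < 1 and informative.)

P[X ≥ 14] ≤ 1/6 ≈ 0.166667.


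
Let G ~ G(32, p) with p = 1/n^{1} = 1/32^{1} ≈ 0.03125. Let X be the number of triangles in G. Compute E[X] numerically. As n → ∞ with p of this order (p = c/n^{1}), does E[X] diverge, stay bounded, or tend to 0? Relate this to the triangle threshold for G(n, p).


Number of potential triangles: C(32, 3) = 4960.
Each occurs with probability p³ ≈ (0.03125)³ ≈ 3.0517578e-05.
By linearity: E[X] = C(32, 3)·p³ ≈ 4960 · 3.0517578e-05 ≈ 0.15137.
Here α = 1, so p = 1/n is exactly at the triangle threshold p ~ 1/n. Asymptotically E[X] → c³/6 = 1³/6 = 1/6 ≈ 0.16667, a bounded constant. In this regime the triangle count is asymptotically Poisson(c³/6).

E[X] ≈ 0.15137; in regime p = Θ(1/n^{1}) E[X] stays bounded (at the triangle threshold p ~ 1/n).


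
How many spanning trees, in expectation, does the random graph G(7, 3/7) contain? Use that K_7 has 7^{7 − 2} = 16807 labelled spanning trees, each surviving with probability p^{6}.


K_7 has 7^{7 − 2} = 16807 labelled spanning trees.
For each such spanning tree H, let X_H = 1 if all 6 edges of H are present in G. Then P[X_H = 1] = p^{6} = (3/7)^{6} = 729/117649.
Summing the indicators: E[X] = Σ_H E[X_H] = 16807 · p^{6} = 16807 · 729/117649 = 729/7.
Numerically: E[X] ≈ 104.14.

E[X] = 16807 · (3/7)^{6} = 729/7 ≈ 104.14.


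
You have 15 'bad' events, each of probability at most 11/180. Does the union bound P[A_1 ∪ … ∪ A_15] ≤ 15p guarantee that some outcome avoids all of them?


Union bound: P[∪_{i=1}^{15} A_i] ≤ Σ_i P[A_i] ≤ 15·p = 15·(11/180) = 11/12.
Numerically: 11/12 ≈ 0.9166667.
Is 11/12 < 1? YES.
Since P[∪ A_i] ≤ 11/12 < 1, the complement has P[∩ A_i^c] ≥ 1 − 11/12 = 1/12 > 0, so some outcome avoids every A_i.

15·p = 11/12 ≈ 0.9166667; existence CERTIFIED by the union bound.


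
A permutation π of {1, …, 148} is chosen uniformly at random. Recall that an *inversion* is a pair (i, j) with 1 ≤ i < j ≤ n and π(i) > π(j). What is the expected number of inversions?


Write X = Σ X_I over the C(148, 2) = 10878 pairs i < j, with X_I the indicator of one inversion.
There are 10878 indicators.
For each fixed pair i < j, the values π(i) and π(j) are two distinct elements of {1, …, 148} in uniformly random order; by symmetry P[π(i) > π(j)] = 1/2.
By linearity: E[X] = 10878 · (1/2) = C(148, 2) · (1/2) = 10878/2 = 5439 ≈ 5439.0000.

E[X] = 5439 = 5439.0000.


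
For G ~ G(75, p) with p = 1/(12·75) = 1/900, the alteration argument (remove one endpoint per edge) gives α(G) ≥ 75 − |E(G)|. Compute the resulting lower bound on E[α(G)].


E[|E(G)|] = C(75, 2)·p = 2775 · (1/900) = 37/12.
E[α(G)] ≥ n − E[|E(G)|] = 75 − 37/12 = 863/12.
Numerically: ≈ 71.916667.
(This is only a lower bound; the true E[α(G)] may be larger.)

E[α(G)] ≥ 863/12 ≈ 71.916667.


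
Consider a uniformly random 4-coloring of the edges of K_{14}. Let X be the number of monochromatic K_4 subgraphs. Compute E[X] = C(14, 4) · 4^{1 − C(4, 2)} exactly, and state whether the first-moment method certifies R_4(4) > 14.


E[X] = C(14, 4) · 4^{1 − 6} = 1001 · 4^{−5} = 1001/1024.
As a reduced fraction: E[X] = 1001/1024 ≈ 0.97754.
Is E[X] < 1? YES.
Since E[X] < 1, there exists a 4-coloring of K_{14} with no monochromatic K_4; hence R_4(4) > 14.

E[X] = 1001/1024 ≈ 0.97754; E[X] < 1, so R_4(4) > 14.


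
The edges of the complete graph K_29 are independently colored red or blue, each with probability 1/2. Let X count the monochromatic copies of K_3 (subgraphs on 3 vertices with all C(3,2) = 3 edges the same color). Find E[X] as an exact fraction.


Let X = Σ_S X_S over the C(29, 3) = 3654 subsets S of size 3, where X_S = 1 if the K_3 on S is monochromatic.
For a fixed S, the K_3 on S has C(3, 2) = 3 edges. P[all 3 edges red] = (1/2)^3, and likewise for blue, so P[monochromatic] = 2·(1/2)^3 = 2^{1 − 3} = 1/4.
By linearity: E[X] = C(29, 3) · 2^{1 − 3} = 3654 · 1/4 = 1827/2.
Numerically: E[X] ≈ 913.500000.

E[X] = C(29,3)·2^(1−C(3,2)) = 1827/2 ≈ 913.500000.


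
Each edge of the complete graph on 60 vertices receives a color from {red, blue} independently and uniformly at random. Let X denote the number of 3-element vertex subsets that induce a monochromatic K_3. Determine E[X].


Let X = Σ_S X_S over the C(60, 3) = 34220 subsets S of size 3, where X_S = 1 if the K_3 on S is monochromatic.
For a fixed S, the K_3 on S has C(3, 2) = 3 edges. P[all 3 edges red] = (1/2)^3, and likewise for blue, so P[monochromatic] = 2·(1/2)^3 = 2^{1 − 3} = 1/4.
By linearity: E[X] = C(60, 3) · 2^{1 − 3} = 34220 · 1/4 = 8555.
Numerically: E[X] ≈ 8555.00000.

E[X] = C(60,3)·2^(1−C(3,2)) = 8555 ≈ 8555.00000.


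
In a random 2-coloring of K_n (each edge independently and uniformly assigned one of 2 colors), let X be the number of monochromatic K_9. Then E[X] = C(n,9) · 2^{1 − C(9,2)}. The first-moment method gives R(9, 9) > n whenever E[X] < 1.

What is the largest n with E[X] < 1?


We need C(n, 9) · 2^{1 − 36} < 1, i.e. C(n, 9) < 2^{36 − 1} = 34359738368.
Check values of n near the boundary:
  n = 63: C(63, 9) = 23667689815; 23667689815 < 34359738368? YES
  n = 64: C(64, 9) = 27540584512; 27540584512 < 34359738368? YES
  n = 65: C(65, 9) = 31966749880; 31966749880 < 34359738368? YES
  n = 66: C(66, 9) = 37014131440; 37014131440 < 34359738368? NO
The largest n with C(n, 9) < 34359738368 is n = 65 (where E[X] = 3995843735/4294967296 ≈ 0.93035). Hence R(9, 9) > 65, i.e. R(9, 9) ≥ 66.

Largest n = 65; hence R(9, 9) > 65.


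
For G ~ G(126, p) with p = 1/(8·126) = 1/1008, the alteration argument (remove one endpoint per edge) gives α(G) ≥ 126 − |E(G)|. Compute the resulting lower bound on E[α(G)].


E[|E(G)|] = C(126, 2)·p = 7875 · (1/1008) = 125/16.
E[α(G)] ≥ n − E[|E(G)|] = 126 − 125/16 = 1891/16.
Numerically: ≈ 118.18750.
(This is only a lower bound; the true E[α(G)] may be larger.)

E[α(G)] ≥ 1891/16 ≈ 118.18750.


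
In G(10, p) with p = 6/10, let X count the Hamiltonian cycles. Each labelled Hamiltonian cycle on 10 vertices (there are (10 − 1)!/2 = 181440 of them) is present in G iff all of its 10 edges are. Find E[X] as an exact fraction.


K_10 has (10 − 1)!/2 = 181440 labelled Hamiltonian cycles.
For each such Hamiltonian cycle H, let X_H = 1 if all 10 edges of H are present in G. Then P[X_H = 1] = p^{10} = (3/5)^{10} = 59049/9765625.
By linearity: E[X] = Σ_H E[X_H] = 181440 · p^{10} = 181440 · 59049/9765625 = 2142770112/1953125.
Numerically: E[X] ≈ 1.1e+03.

E[X] = 181440 · (3/5)^{10} = 2142770112/1953125 ≈ 1.1e+03.


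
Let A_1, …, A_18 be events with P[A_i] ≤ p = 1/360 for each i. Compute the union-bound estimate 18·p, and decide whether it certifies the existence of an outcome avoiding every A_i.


Union bound: P[∪_{i=1}^{18} A_i] ≤ Σ_i P[A_i] ≤ 18·p = 18·(1/360) = 1/20.
Numerically: 1/20 ≈ 0.0500.
Is 1/20 < 1? YES.
Since P[∪ A_i] ≤ 1/20 < 1, the complement has P[∩ A_i^c] ≥ 1 − 1/20 = 19/20 > 0, so some outcome avoids every A_i.

18·p = 1/20 ≈ 0.0500; existence CERTIFIED by the union bound.


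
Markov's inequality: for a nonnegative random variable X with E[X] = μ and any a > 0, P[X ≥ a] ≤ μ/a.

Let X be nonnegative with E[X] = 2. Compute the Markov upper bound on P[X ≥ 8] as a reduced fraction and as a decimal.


μ = E[X] = 2, a = 8.
Markov: P[X ≥ 8] ≤ μ/a = (2)/8 = 1/4.
Numerically: ≈ 0.2500.
(Since a = 8 > μ = 2.0000, the bound 1/4 is < 1 and informative.)

P[X ≥ 8] ≤ 1/4 ≈ 0.2500.


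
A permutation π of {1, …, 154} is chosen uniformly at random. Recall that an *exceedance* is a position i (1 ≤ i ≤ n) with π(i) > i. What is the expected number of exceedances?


Write X = Σ_{i=1}^{154} X_i, where X_i = 1_{π(i) > i}.
For each fixed i, π(i) is uniform over {1, …, 154} (marginal of a uniform permutation), so P[π(i) > i] = (n − i)/n. Summing: Σ_{i=1}^{154} (n − i)/n = (0 + 1 + … + 153)/154 = 154(154 − 1)/(2·154) = (154 − 1)/2.
Hence E[X] = Σ_{i=1}^{154} (154 − i)/154 = 153/2 ≈ 76.500000.

E[X] = 153/2 = 76.500000.


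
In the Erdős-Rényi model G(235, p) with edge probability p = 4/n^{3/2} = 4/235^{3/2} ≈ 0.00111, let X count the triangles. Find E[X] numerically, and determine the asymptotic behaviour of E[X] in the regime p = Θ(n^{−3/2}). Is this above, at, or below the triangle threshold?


Number of potential triangles: C(235, 3) = 2135445.
Each occurs with probability p³ ≈ (0.00111)³ ≈ 1.368909e-09.
By linearity: E[X] = C(235, 3)·p³ ≈ 2135445 · 1.368909e-09 ≈ 0.0029.
Since α = 3/2 > 1, p = c/n^{3/2} = o(1/n) is below the triangle threshold p ~ 1/n. Asymptotically E[X] ~ (c³/6)·n^{3(1−α)} = (4³/6)·n^{-1.5} → 0, so by Markov's inequality G has no triangles w.h.p.

E[X] ≈ 0.0029; in regime p = Θ(1/n^{3/2}) E[X] tends to 0 (below the triangle threshold p ~ 1/n).


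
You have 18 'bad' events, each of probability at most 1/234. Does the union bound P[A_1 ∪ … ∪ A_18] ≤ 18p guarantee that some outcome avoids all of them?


Union bound: P[∪_{i=1}^{18} A_i] ≤ Σ_i P[A_i] ≤ 18·p = 18·(1/234) = 1/13.
Numerically: 1/13 ≈ 0.07692.
Is 1/13 < 1? YES.
Since P[∪ A_i] ≤ 1/13 < 1, the complement has P[∩ A_i^c] ≥ 1 − 1/13 = 12/13 > 0, so some outcome avoids every A_i.

18·p = 1/13 ≈ 0.07692; existence CERTIFIED by the union bound.


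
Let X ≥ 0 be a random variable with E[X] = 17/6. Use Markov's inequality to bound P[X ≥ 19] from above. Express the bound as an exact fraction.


μ = E[X] = 17/6, a = 19.
Markov: P[X ≥ 19] ≤ μ/a = (17/6)/19 = 17/114.
Numerically: ≈ 0.149123.
(Since a = 19 > μ = 2.833333, the bound 17/114 is < 1 and informative.)

P[X ≥ 19] ≤ 17/114 ≈ 0.149123.


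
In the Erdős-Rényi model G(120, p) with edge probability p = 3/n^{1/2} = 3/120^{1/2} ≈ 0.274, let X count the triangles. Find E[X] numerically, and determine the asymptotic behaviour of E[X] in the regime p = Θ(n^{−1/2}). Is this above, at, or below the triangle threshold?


Number of potential triangles: C(120, 3) = 280840.
Each occurs with probability p³ ≈ (0.274)³ ≈ 2.05396e-02.
By linearity: E[X] = C(120, 3)·p³ ≈ 280840 · 2.05396e-02 ≈ 5768.340.
Since α = 1/2 < 1, p = c/n^{1/2} ≫ 1/n is above the triangle threshold p ~ 1/n. Asymptotically E[X] ~ (c³/6)·n^{3(1−α)} = (3³/6)·n^{1.5} → ∞; triangles are abundant w.h.p.

E[X] ≈ 5768.340; in regime p = Θ(1/n^{1/2}) E[X] diverges (above the triangle threshold p ~ 1/n).


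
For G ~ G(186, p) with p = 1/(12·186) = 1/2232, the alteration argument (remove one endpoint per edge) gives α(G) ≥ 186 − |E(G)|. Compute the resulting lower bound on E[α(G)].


E[|E(G)|] = C(186, 2)·p = 17205 · (1/2232) = 185/24.
E[α(G)] ≥ n − E[|E(G)|] = 186 − 185/24 = 4279/24.
Numerically: ≈ 178.29167.
(This is only a lower bound; the true E[α(G)] may be larger.)

E[α(G)] ≥ 4279/24 ≈ 178.29167.


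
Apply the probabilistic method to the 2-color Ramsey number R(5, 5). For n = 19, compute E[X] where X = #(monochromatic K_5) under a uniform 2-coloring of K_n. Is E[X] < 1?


E[X] = C(19, 5) · 2^{1 − 10} = 11628 · 2^{−9} = 11628/512.
As a reduced fraction: E[X] = 2907/128 ≈ 22.71094.
Is E[X] < 1? NO.
Since E[X] ≥ 1, the first-moment bound is inconclusive at n = 19; it does NOT by itself certify R(5, 5) > 19.

E[X] = 2907/128 ≈ 22.71094; E[X] ≥ 1; first-moment method inconclusive here.


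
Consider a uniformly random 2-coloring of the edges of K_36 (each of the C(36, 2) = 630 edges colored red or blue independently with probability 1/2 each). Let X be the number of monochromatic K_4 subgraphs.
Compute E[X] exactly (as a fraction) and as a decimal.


Let X = Σ_S X_S over the C(36, 4) = 58905 subsets S of size 4, where X_S = 1 if the K_4 on S is monochromatic.
For a fixed S, the K_4 on S has C(4, 2) = 6 edges. P[all 6 edges red] = (1/2)^6, and likewise for blue, so P[monochromatic] = 2·(1/2)^6 = 2^{1 − 6} = 1/32.
By linearity: E[X] = C(36, 4) · 2^{1 − 6} = 58905 · 1/32 = 58905/32.
Numerically: E[X] ≈ 1840.781.

E[X] = C(36,4)·2^(1−C(4,2)) = 58905/32 ≈ 1840.781.


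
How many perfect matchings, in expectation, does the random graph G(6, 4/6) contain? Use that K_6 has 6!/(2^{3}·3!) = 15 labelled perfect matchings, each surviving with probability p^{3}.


K_6 has 6!/(2^{3}·3!) = 15 labelled perfect matchings.
For each such perfect matching H, let X_H = 1 if all 3 edges of H are present in G. Then P[X_H = 1] = p^{3} = (2/3)^{3} = 8/27.
Summing the indicators: E[X] = Σ_H E[X_H] = 15 · p^{3} = 15 · 8/27 = 40/9.
Numerically: E[X] ≈ 4.44.

E[X] = 15 · (2/3)^{3} = 40/9 ≈ 4.44.


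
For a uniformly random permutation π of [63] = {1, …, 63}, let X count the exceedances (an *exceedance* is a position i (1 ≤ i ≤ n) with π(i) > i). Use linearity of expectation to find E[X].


Write X = Σ_{i=1}^{63} X_i, where X_i = 1_{π(i) > i}.
For each fixed i, π(i) is uniform over {1, …, 63} (marginal of a uniform permutation), so P[π(i) > i] = (n − i)/n. Summing: Σ_{i=1}^{63} (n − i)/n = (0 + 1 + … + 62)/63 = 63(63 − 1)/(2·63) = (63 − 1)/2.
Hence E[X] = Σ_{i=1}^{63} (63 − i)/63 = 31 ≈ 31.0000.

E[X] = 31 = 31.0000.


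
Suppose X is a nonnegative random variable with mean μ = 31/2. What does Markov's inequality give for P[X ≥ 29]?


μ = E[X] = 31/2, a = 29.
Markov: P[X ≥ 29] ≤ μ/a = (31/2)/29 = 31/58.
Numerically: ≈ 0.534483.
(Since a = 29 > μ = 15.500000, the bound 31/58 is < 1 and informative.)

P[X ≥ 29] ≤ 31/58 ≈ 0.534483.


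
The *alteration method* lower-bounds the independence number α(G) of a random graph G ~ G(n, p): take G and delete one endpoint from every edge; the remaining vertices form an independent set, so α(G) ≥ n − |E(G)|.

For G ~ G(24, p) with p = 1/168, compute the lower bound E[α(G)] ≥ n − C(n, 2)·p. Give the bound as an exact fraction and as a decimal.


E[|E(G)|] = C(24, 2)·p = 276 · (1/168) = 23/14.
E[α(G)] ≥ n − E[|E(G)|] = 24 − 23/14 = 313/14.
Numerically: ≈ 22.3571.
(This is only a lower bound; the true E[α(G)] may be larger.)

E[α(G)] ≥ 313/14 ≈ 22.3571.


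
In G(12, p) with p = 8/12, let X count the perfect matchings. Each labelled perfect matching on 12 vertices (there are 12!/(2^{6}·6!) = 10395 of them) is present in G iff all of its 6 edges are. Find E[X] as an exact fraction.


K_12 has 12!/(2^{6}·6!) = 10395 labelled perfect matchings.
For each such perfect matching H, let X_H = 1 if all 6 edges of H are present in G. Then P[X_H = 1] = p^{6} = (2/3)^{6} = 64/729.
Summing the indicators: E[X] = Σ_H E[X_H] = 10395 · p^{6} = 10395 · 64/729 = 24640/27.
Numerically: E[X] ≈ 912.59.

E[X] = 10395 · (2/3)^{6} = 24640/27 ≈ 912.59.


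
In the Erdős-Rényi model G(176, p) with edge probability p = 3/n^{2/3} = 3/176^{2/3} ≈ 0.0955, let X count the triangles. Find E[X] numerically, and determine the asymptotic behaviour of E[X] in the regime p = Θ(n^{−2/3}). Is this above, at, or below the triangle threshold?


Number of potential triangles: C(176, 3) = 893200.
Each occurs with probability p³ ≈ (0.0955)³ ≈ 8.71643e-04.
By linearity: E[X] = C(176, 3)·p³ ≈ 893200 · 8.71643e-04 ≈ 778.551.
Since α = 2/3 < 1, p = c/n^{2/3} ≫ 1/n is above the triangle threshold p ~ 1/n. Asymptotically E[X] ~ (c³/6)·n^{3(1−α)} = (3³/6)·n^{1} → ∞; triangles are abundant w.h.p.

E[X] ≈ 778.551; in regime p = Θ(1/n^{2/3}) E[X] diverges (above the triangle threshold p ~ 1/n).


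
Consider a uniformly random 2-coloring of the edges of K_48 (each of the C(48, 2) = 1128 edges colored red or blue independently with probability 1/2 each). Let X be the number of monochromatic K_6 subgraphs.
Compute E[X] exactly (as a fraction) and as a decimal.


Let X = Σ_S X_S over the C(48, 6) = 12271512 subsets S of size 6, where X_S = 1 if the K_6 on S is monochromatic.
For a fixed S, the K_6 on S has C(6, 2) = 15 edges. P[all 15 edges red] = (1/2)^15, and likewise for blue, so P[monochromatic] = 2·(1/2)^15 = 2^{1 − 15} = 1/16384.
By linearity of expectation: E[X] = C(48, 6) · 2^{1 − 15} = 12271512 · 1/16384 = 1533939/2048.
Numerically: E[X] ≈ 748.994.

E[X] = C(48,6)·2^(1−C(6,2)) = 1533939/2048 ≈ 748.994.


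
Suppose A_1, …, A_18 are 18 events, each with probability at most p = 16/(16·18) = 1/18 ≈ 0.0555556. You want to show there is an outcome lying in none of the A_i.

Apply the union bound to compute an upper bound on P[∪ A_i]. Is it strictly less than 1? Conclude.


Union bound: P[∪_{i=1}^{18} A_i] ≤ Σ_i P[A_i] ≤ 18·p = 18·(1/18) = 1.
Numerically: 1 ≈ 1.0000000.
Is 1 < 1? NO.
Since the bound 1 is ≥ 1, the union bound is uninformative here; it does NOT by itself certify existence.

18·p = 1 ≈ 1.0000000; existence NOT certified by the union bound.


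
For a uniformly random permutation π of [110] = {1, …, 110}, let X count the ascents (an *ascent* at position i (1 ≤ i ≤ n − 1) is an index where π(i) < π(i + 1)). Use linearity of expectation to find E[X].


Write X = Σ X_I over i = 1, …, 109, with X_I the indicator of one ascent.
There are 109 indicators.
For each fixed i, the pair (π(i), π(i+1)) is a uniformly random ordered pair of distinct values from {1, …, 110}; by symmetry P[π(i) < π(i+1)] = 1/2.
By linearity: E[X] = 109 · (1/2) = (110 − 1) · (1/2) = 109/2 ≈ 54.500.

E[X] = 109/2 = 54.500.


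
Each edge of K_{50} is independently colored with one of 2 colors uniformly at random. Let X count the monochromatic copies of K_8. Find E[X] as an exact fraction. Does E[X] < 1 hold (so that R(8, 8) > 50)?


E[X] = C(50, 8) · 2^{1 − 28} = 536878650 · 2^{−27} = 536878650/134217728.
As a reduced fraction: E[X] = 268439325/67108864 ≈ 4.0000577.
Is E[X] < 1? NO.
Since E[X] ≥ 1, the first-moment bound is inconclusive at n = 50; it does NOT by itself certify R(8, 8) > 50.

E[X] = 268439325/67108864 ≈ 4.0000577; E[X] ≥ 1; first-moment method inconclusive here.


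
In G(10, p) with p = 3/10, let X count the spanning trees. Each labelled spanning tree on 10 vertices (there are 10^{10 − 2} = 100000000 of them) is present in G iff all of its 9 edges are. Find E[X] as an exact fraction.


K_10 has 10^{10 − 2} = 100000000 labelled spanning trees.
For each such spanning tree H, let X_H = 1 if all 9 edges of H are present in G. Then P[X_H = 1] = p^{9} = (3/10)^{9} = 19683/1000000000.
By linearity: E[X] = Σ_H E[X_H] = 100000000 · p^{9} = 100000000 · 19683/1000000000 = 19683/10.
Numerically: E[X] ≈ 1968.3.

E[X] = 100000000 · (3/10)^{9} = 19683/10 ≈ 1968.3.


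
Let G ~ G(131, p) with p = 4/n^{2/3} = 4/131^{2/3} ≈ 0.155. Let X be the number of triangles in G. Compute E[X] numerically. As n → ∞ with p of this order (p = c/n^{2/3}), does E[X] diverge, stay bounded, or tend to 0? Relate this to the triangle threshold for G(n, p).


Number of potential triangles: C(131, 3) = 366145.
Each occurs with probability p³ ≈ (0.155)³ ≈ 3.72939e-03.
By linearity: E[X] = C(131, 3)·p³ ≈ 366145 · 3.72939e-03 ≈ 1365.496.
Since α = 2/3 < 1, p = c/n^{2/3} ≫ 1/n is above the triangle threshold p ~ 1/n. Asymptotically E[X] ~ (c³/6)·n^{3(1−α)} = (4³/6)·n^{1} → ∞; triangles are abundant w.h.p.

E[X] ≈ 1365.496; in regime p = Θ(1/n^{2/3}) E[X] diverges (above the triangle threshold p ~ 1/n).


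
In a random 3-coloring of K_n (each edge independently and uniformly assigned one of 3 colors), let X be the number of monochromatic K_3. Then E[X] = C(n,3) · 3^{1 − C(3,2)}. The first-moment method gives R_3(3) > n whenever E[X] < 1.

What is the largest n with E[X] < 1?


We need C(n, 3) · 3^{1 − 3} < 1, i.e. C(n, 3) < 3^{3 − 1} = 9.
Check values of n near the boundary:
  n = 3: C(3, 3) = 1; 1 < 9? YES
  n = 4: C(4, 3) = 4; 4 < 9? YES
  n = 5: C(5, 3) = 10; 10 < 9? NO
  n = 6: C(6, 3) = 20; 20 < 9? NO
  n = 7: C(7, 3) = 35; 35 < 9? NO
The largest n with C(n, 3) < 9 is n = 4 (where E[X] = 4/9 ≈ 0.4444). Hence R_3(3) > 4, i.e. R_3(3) ≥ 5.

Largest n = 4; hence R_3(3) > 4.
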